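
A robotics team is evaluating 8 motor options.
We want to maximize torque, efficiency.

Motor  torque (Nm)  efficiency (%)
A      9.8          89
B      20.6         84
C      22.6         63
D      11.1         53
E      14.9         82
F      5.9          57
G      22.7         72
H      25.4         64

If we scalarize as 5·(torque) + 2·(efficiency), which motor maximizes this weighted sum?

A: 5·9.8 + 2·89 = 227.0
B: 5·20.6 + 2·84 = 271.0
C: 5·22.6 + 2·63 = 239.0
D: 5·11.1 + 2·53 = 161.5
E: 5·14.9 + 2·82 = 238.5
F: 5·5.9 + 2·57 = 143.5
G: 5·22.7 + 2·72 = 257.5
H: 5·25.4 + 2·64 = 255.0
Highest: B at 271.0.

B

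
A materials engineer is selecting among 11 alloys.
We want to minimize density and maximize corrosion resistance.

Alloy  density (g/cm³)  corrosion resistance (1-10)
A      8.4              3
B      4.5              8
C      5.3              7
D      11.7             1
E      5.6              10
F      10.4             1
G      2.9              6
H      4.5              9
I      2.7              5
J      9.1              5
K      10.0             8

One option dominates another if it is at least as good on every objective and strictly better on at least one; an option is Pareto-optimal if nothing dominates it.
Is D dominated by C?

C vs D: density 5.3≤11.7, corrosion resistance 7≥1 — C is at least as good on every objective with at least one strict improvement.

Yes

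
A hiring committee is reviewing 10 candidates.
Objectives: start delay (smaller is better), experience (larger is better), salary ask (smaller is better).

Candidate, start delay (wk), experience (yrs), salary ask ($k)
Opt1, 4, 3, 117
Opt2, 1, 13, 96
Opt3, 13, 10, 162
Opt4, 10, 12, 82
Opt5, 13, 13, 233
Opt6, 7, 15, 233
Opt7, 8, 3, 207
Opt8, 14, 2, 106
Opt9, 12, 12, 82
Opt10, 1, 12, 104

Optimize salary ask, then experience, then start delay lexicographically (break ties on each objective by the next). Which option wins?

Opt4

First minimize salary ask: best is 82, kept {Opt4, Opt9}.
Then maximize experience: best is 12, kept {Opt4, Opt9}.
Then minimize start delay: best is 10, kept {Opt4}.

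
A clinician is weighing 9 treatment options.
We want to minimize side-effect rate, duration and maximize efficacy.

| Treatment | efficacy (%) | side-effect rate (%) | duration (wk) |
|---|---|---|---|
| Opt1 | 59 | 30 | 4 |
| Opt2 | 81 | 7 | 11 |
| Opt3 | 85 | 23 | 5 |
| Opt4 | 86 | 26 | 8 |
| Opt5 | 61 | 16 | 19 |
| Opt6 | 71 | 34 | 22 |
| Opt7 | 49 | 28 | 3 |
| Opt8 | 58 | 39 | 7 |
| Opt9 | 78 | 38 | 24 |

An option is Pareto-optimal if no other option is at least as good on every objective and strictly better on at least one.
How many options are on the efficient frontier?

Opt1: not dominated.
Opt2: not dominated (best side-effect rate).
Opt3: not dominated.
Opt4: not dominated (best efficacy).
Opt5: dominated by Opt2 (efficacy 81≥61, side-effect rate 7≤16, duration 11≤19).
Opt6: dominated by Opt2 (efficacy 81≥71, side-effect rate 7≤34, duration 11≤22).
Opt7: not dominated (best duration).
Opt8: dominated by Opt1 (efficacy 59≥58, side-effect rate 30≤39, duration 4≤7).
Opt9: dominated by Opt2 (efficacy 81≥78, side-effect rate 7≤38, duration 11≤24).
Pareto-optimal: Opt1, Opt2, Opt3, Opt4, Opt7 → 5.

5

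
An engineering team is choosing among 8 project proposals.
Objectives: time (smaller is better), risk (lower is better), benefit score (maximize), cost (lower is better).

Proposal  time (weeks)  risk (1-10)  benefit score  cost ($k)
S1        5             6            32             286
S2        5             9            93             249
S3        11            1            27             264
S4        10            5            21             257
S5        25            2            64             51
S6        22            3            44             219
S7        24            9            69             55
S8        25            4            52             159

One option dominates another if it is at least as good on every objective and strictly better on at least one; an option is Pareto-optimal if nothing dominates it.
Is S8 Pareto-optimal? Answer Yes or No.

S5 vs S8: time 25≤25, risk 2≤4, benefit score 64≥52, cost 51≤159 — S5 is at least as good on every objective and strictly better on at least one, so S5 dominates S8.

No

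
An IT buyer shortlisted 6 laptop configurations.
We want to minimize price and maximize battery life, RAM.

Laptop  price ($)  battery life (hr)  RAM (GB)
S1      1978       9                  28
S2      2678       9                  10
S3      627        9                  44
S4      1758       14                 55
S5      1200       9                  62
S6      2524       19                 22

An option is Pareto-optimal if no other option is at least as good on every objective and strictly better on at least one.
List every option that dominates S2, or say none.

S1, S3, S4, S5, S6

S1: price 1978≤2678, battery life 9≥9, RAM 28≥10 — dominates S2.
S3: price 627≤2678, battery life 9≥9, RAM 44≥10 — dominates S2.
S4: price 1758≤2678, battery life 14≥9, RAM 55≥10 — dominates S2.
S5: price 1200≤2678, battery life 9≥9, RAM 62≥10 — dominates S2.
S6: price 2524≤2678, battery life 19≥9, RAM 22≥10 — dominates S2.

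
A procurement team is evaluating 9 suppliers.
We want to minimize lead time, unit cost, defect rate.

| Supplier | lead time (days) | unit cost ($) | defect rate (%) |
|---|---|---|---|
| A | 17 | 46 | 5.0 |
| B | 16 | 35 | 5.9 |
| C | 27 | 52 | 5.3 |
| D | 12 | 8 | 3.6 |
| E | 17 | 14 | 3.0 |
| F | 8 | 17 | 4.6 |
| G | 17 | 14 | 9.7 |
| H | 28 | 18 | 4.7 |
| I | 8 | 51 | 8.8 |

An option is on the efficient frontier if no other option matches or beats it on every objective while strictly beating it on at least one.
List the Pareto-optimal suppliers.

A: dominated by D (lead time 12≤17, unit cost 8≤46, defect rate 3.6≤5.0).
B: dominated by D (lead time 12≤16, unit cost 8≤35, defect rate 3.6≤5.9).
C: dominated by A (lead time 17≤27, unit cost 46≤52, defect rate 5.0≤5.3).
D: not dominated (best unit cost).
E: not dominated (best defect rate).
F: not dominated.
G: dominated by D (lead time 12≤17, unit cost 8≤14, defect rate 3.6≤9.7).
H: dominated by D (lead time 12≤28, unit cost 8≤18, defect rate 3.6≤4.7).
I: dominated by F (lead time 8≤8, unit cost 17≤51, defect rate 4.6≤8.8).

D, E, F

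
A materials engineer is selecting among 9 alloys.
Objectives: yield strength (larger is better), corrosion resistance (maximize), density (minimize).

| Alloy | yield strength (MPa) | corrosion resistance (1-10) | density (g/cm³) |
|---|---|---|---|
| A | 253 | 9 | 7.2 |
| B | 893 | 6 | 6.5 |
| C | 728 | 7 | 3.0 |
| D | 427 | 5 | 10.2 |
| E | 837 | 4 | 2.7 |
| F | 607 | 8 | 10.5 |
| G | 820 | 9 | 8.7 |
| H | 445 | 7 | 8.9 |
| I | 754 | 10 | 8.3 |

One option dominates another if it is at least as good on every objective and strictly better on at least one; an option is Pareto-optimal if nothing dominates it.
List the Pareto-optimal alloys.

A, B, C, E, G, I

A: not dominated.
B: not dominated (best yield strength).
C: not dominated.
D: dominated by B (yield strength 893≥427, corrosion resistance 6≥5, density 6.5≤10.2).
E: not dominated (best density).
F: dominated by G (yield strength 820≥607, corrosion resistance 9≥8, density 8.7≤10.5).
G: not dominated.
H: dominated by C (yield strength 728≥445, corrosion resistance 7≥7, density 3.0≤8.9).
I: not dominated (best corrosion resistance).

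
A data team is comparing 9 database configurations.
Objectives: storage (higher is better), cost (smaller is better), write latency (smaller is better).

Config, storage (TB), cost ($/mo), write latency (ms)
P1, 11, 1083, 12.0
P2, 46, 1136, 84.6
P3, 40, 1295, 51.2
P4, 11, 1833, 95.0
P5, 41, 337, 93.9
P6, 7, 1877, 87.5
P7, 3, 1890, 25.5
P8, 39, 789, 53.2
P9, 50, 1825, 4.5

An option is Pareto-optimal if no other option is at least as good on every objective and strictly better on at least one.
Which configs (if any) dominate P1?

none

P2: worse on cost (1136 vs 1083).
P3: worse on cost (1295 vs 1083).
P4: worse on cost (1833 vs 1083).
P5: worse on write latency (93.9 vs 12.0).
P6: worse on storage (7 vs 11).
P7: worse on storage (3 vs 11).
P8: worse on write latency (53.2 vs 12.0).
P9: worse on cost (1825 vs 1083).
No option dominates P1.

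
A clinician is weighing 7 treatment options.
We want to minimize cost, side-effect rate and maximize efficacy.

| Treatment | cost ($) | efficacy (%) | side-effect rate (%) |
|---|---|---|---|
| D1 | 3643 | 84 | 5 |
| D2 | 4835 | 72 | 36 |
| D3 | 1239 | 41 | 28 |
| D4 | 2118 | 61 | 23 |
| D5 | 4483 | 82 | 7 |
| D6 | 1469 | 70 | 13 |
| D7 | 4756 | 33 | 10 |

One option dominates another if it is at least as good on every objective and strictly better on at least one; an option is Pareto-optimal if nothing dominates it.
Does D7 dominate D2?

No

D7 vs D2: D7 is worse on efficacy (33 vs 72), so it does not dominate D2.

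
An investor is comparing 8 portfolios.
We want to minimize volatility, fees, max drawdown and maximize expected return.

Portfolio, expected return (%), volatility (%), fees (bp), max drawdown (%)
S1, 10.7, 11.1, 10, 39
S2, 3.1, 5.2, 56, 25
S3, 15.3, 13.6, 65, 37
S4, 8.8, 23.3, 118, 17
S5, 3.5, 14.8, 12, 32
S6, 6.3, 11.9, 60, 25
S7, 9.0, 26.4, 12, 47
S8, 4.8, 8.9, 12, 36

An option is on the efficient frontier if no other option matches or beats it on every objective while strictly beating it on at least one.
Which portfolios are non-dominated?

S1: not dominated (best fees).
S2: not dominated (best volatility).
S3: not dominated (best expected return).
S4: not dominated (best max drawdown).
S5: not dominated.
S6: not dominated.
S7: dominated by S1 (expected return 10.7≥9.0, volatility 11.1≤26.4, fees 10≤12, max drawdown 39≤47).
S8: not dominated.

S1, S2, S3, S4, S5, S6, S8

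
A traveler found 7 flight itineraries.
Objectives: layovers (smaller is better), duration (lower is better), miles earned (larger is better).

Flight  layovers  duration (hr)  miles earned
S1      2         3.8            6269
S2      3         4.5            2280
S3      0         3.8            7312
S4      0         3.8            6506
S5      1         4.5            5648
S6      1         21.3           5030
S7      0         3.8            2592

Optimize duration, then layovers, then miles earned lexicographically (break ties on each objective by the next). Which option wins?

First minimize duration: best is 3.8, kept {S1, S3, S4, S7}.
Then minimize layovers: best is 0, kept {S3, S4, S7}.
Then maximize miles earned: best is 7312, kept {S3}.

S3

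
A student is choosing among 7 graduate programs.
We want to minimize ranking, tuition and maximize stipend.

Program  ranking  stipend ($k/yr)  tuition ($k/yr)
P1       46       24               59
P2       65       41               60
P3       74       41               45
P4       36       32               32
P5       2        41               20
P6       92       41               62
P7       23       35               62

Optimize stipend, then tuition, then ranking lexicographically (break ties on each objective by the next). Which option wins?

First maximize stipend: best is 41, kept {P2, P3, P5, P6}.
Then minimize tuition: best is 20, kept {P5}.

P5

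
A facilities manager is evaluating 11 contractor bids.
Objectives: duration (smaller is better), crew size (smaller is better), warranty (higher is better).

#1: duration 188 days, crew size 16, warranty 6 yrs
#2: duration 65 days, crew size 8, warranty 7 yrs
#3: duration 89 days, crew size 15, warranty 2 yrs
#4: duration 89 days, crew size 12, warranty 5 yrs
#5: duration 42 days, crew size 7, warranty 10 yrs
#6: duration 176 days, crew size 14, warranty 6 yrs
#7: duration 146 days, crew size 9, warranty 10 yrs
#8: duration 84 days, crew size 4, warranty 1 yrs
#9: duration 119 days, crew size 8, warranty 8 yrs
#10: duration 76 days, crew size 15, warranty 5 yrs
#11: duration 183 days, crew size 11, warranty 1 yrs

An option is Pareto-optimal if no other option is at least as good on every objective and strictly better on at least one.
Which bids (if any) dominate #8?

none

#1: worse on duration (188 vs 84).
#2: worse on crew size (8 vs 4).
#3: worse on duration (89 vs 84).
#4: worse on duration (89 vs 84).
#5: worse on crew size (7 vs 4).
#6: worse on duration (176 vs 84).
#7: worse on duration (146 vs 84).
#9: worse on duration (119 vs 84).
#10: worse on crew size (15 vs 4).
#11: worse on duration (183 vs 84).
No option dominates #8.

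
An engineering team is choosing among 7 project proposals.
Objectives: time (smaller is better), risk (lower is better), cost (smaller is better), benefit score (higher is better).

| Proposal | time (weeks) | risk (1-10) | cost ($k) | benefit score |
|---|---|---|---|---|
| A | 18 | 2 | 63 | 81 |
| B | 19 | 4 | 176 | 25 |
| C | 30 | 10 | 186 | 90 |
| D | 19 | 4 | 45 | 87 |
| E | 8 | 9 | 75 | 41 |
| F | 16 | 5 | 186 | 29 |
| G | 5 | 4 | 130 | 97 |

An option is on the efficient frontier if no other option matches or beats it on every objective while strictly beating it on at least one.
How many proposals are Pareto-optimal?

4

A: not dominated (best risk).
B: dominated by A (time 18≤19, risk 2≤4, cost 63≤176, benefit score 81≥25).
C: dominated by G (time 5≤30, risk 4≤10, cost 130≤186, benefit score 97≥90).
D: not dominated (best cost).
E: not dominated.
F: dominated by G (time 5≤16, risk 4≤5, cost 130≤186, benefit score 97≥29).
G: not dominated (best time).
Pareto-optimal: A, D, E, G → 4.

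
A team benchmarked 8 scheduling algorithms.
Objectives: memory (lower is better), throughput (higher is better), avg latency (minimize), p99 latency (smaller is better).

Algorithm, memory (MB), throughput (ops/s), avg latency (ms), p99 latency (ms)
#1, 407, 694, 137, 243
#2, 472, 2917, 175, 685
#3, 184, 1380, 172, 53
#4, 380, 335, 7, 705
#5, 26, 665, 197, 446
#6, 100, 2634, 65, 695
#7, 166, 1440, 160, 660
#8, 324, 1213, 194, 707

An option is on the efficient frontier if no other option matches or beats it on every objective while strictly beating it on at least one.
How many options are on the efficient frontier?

#1: not dominated.
#2: not dominated (best throughput).
#3: not dominated (best p99 latency).
#4: not dominated (best avg latency).
#5: not dominated (best memory).
#6: not dominated.
#7: not dominated.
#8: dominated by #3 (memory 184≤324, throughput 1380≥1213, avg latency 172≤194, p99 latency 53≤707).
Pareto-optimal: #1, #2, #3, #4, #5, #6, #7 → 7.

7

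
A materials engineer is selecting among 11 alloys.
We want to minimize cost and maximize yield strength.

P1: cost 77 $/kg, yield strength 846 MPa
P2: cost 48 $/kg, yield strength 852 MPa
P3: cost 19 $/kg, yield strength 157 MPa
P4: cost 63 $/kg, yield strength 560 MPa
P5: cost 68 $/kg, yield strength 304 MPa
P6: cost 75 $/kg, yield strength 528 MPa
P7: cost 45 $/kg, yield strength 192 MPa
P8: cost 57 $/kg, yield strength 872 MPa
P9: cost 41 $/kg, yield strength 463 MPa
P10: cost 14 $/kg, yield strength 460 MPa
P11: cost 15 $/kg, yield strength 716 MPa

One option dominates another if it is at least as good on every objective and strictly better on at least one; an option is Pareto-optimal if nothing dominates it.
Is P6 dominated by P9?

P9 vs P6: P9 is worse on yield strength (463 vs 528), so it does not dominate P6.

No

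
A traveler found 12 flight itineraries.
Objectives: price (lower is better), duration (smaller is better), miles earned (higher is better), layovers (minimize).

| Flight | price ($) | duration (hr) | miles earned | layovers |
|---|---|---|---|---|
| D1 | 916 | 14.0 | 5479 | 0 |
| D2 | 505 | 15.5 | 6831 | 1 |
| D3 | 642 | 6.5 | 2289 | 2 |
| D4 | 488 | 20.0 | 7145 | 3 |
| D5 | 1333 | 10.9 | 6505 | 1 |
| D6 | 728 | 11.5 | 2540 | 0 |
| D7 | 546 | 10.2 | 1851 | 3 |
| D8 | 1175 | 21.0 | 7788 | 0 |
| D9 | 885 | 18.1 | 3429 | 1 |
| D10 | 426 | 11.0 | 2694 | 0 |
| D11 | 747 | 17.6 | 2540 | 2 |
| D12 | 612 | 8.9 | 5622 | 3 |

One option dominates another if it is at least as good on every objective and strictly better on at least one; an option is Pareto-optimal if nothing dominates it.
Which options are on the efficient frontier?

D1, D2, D3, D4, D5, D7, D8, D10, D12

D1: not dominated.
D2: not dominated.
D3: not dominated (best duration).
D4: not dominated.
D5: not dominated.
D6: dominated by D10 (price 426≤728, duration 11.0≤11.5, miles earned 2694≥2540, layovers 0≤0).
D7: not dominated.
D8: not dominated (best miles earned).
D9: dominated by D2 (price 505≤885, duration 15.5≤18.1, miles earned 6831≥3429, layovers 1≤1).
D10: not dominated (best price).
D11: dominated by D2 (price 505≤747, duration 15.5≤17.6, miles earned 6831≥2540, layovers 1≤2).
D12: not dominated.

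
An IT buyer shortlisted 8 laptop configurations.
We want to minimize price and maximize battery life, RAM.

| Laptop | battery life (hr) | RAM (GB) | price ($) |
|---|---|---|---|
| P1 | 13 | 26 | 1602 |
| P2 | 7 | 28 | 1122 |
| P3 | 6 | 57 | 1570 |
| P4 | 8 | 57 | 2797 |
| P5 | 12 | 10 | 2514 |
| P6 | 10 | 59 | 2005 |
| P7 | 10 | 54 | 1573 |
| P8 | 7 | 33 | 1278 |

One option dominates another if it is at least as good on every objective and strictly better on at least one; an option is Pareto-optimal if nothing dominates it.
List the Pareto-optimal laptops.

P1, P2, P3, P6, P7, P8

P1: not dominated (best battery life).
P2: not dominated (best price).
P3: not dominated.
P4: dominated by P6 (battery life 10≥8, RAM 59≥57, price 2005≤2797).
P5: dominated by P1 (battery life 13≥12, RAM 26≥10, price 1602≤2514).
P6: not dominated (best RAM).
P7: not dominated.
P8: not dominated.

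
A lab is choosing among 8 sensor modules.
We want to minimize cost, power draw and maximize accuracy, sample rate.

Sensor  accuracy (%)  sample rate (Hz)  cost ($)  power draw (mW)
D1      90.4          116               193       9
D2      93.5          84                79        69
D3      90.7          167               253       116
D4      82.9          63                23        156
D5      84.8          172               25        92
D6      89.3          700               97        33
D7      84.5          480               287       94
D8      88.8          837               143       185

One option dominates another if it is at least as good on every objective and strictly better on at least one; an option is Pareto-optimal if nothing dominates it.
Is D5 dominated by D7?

No

D7 vs D5: D7 is worse on accuracy (84.5 vs 84.8), so it does not dominate D5.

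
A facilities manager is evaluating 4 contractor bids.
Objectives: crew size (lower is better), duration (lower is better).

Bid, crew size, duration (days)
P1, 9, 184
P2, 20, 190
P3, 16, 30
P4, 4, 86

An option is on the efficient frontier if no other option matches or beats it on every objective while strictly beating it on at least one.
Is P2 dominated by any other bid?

Yes

P1 vs P2: crew size 9≤20, duration 184≤190 — P1 is at least as good on every objective and strictly better on at least one, so P1 dominates P2.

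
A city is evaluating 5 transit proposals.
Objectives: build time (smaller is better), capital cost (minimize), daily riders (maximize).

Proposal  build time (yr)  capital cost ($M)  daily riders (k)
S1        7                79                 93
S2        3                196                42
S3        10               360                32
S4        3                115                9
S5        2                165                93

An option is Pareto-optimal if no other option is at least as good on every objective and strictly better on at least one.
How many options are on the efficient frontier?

3

S1: not dominated (best capital cost).
S2: dominated by S5 (build time 2≤3, capital cost 165≤196, daily riders 93≥42).
S3: dominated by S1 (build time 7≤10, capital cost 79≤360, daily riders 93≥32).
S4: not dominated.
S5: not dominated (best build time).
Pareto-optimal: S1, S4, S5 → 3.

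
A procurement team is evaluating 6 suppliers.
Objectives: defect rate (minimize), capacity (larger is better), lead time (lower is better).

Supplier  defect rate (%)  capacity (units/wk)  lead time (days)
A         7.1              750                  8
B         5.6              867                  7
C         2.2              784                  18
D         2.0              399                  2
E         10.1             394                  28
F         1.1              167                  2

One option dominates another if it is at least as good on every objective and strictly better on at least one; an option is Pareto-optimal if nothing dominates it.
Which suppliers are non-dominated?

B, C, D, F

A: dominated by B (defect rate 5.6≤7.1, capacity 867≥750, lead time 7≤8).
B: not dominated (best capacity).
C: not dominated.
D: not dominated.
E: dominated by A (defect rate 7.1≤10.1, capacity 750≥394, lead time 8≤28).
F: not dominated (best defect rate).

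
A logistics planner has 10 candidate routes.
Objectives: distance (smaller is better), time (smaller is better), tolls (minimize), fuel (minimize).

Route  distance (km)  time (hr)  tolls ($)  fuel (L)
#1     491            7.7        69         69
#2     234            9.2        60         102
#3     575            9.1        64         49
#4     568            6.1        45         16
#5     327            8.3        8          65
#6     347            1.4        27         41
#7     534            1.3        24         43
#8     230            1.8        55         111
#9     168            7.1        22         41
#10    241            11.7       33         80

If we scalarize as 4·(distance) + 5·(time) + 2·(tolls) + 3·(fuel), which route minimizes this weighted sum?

#9

#1: 4·491 + 5·7.7 + 2·69 + 3·69 = 2347.5
#2: 4·234 + 5·9.2 + 2·60 + 3·102 = 1408.0
#3: 4·575 + 5·9.1 + 2·64 + 3·49 = 2620.5
#4: 4·568 + 5·6.1 + 2·45 + 3·16 = 2440.5
#5: 4·327 + 5·8.3 + 2·8 + 3·65 = 1560.5
#6: 4·347 + 5·1.4 + 2·27 + 3·41 = 1572.0
#7: 4·534 + 5·1.3 + 2·24 + 3·43 = 2319.5
#8: 4·230 + 5·1.8 + 2·55 + 3·111 = 1372.0
#9: 4·168 + 5·7.1 + 2·22 + 3·41 = 874.5
#10: 4·241 + 5·11.7 + 2·33 + 3·80 = 1328.5
Lowest: #9 at 874.5.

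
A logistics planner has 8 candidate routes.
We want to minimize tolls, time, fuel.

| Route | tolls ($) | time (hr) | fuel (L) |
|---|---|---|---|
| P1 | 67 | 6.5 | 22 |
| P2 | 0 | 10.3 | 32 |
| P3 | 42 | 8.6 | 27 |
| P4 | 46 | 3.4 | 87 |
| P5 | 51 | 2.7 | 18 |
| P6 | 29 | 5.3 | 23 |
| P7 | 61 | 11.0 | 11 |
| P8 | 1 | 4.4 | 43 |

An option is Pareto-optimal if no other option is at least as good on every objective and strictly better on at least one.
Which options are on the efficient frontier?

P1: dominated by P5 (tolls 51≤67, time 2.7≤6.5, fuel 18≤22).
P2: not dominated (best tolls).
P3: dominated by P6 (tolls 29≤42, time 5.3≤8.6, fuel 23≤27).
P4: not dominated.
P5: not dominated (best time).
P6: not dominated.
P7: not dominated (best fuel).
P8: not dominated.

P2, P4, P5, P6, P7, P8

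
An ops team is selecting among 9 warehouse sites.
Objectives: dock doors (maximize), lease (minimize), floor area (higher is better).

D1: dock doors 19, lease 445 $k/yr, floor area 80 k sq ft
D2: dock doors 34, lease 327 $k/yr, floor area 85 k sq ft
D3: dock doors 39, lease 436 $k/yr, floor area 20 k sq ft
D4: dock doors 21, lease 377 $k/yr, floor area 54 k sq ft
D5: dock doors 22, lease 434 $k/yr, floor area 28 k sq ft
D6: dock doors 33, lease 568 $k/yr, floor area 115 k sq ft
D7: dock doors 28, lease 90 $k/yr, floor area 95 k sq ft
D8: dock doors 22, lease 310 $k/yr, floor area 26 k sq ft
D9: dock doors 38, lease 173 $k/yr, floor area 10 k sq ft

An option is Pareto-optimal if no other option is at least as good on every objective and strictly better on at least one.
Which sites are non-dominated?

D2, D3, D6, D7, D9

D1: dominated by D2 (dock doors 34≥19, lease 327≤445, floor area 85≥80).
D2: not dominated.
D3: not dominated (best dock doors).
D4: dominated by D2 (dock doors 34≥21, lease 327≤377, floor area 85≥54).
D5: dominated by D2 (dock doors 34≥22, lease 327≤434, floor area 85≥28).
D6: not dominated (best floor area).
D7: not dominated (best lease).
D8: dominated by D7 (dock doors 28≥22, lease 90≤310, floor area 95≥26).
D9: not dominated.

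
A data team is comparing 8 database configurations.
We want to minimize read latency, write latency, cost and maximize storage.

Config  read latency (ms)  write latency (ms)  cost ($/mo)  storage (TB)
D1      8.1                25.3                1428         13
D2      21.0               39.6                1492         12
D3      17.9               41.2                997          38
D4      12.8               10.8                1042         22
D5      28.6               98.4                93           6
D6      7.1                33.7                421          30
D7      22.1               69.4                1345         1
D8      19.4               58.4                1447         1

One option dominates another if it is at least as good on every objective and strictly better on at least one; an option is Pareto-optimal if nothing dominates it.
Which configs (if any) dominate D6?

D1: worse on read latency (8.1 vs 7.1).
D2: worse on read latency (21.0 vs 7.1).
D3: worse on read latency (17.9 vs 7.1).
D4: worse on read latency (12.8 vs 7.1).
D5: worse on read latency (28.6 vs 7.1).
D7: worse on read latency (22.1 vs 7.1).
D8: worse on read latency (19.4 vs 7.1).
No option dominates D6.

none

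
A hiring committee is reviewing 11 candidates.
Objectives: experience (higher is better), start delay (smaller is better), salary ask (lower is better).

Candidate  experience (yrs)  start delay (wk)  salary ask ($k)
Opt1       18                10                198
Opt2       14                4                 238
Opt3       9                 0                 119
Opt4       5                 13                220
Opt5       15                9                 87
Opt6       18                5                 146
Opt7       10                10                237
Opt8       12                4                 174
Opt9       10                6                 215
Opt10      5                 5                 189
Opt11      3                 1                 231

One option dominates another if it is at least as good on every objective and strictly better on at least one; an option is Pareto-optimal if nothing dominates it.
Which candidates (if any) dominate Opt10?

Opt3, Opt6, Opt8

Opt3: experience 9≥5, start delay 0≤5, salary ask 119≤189 — dominates Opt10.
Opt6: experience 18≥5, start delay 5≤5, salary ask 146≤189 — dominates Opt10.
Opt8: experience 12≥5, start delay 4≤5, salary ask 174≤189 — dominates Opt10.
Others (Opt1, Opt2, Opt4, Opt5, Opt7, Opt9, Opt11) are each worse than Opt10 on at least one objective.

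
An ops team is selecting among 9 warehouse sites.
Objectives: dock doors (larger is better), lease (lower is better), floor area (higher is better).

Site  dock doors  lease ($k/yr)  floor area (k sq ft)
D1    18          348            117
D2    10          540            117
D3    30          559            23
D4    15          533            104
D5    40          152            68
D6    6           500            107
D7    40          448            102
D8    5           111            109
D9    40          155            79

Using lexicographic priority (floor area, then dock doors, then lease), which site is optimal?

First maximize floor area: best is 117, kept {D1, D2}.
Then maximize dock doors: best is 18, kept {D1}.

D1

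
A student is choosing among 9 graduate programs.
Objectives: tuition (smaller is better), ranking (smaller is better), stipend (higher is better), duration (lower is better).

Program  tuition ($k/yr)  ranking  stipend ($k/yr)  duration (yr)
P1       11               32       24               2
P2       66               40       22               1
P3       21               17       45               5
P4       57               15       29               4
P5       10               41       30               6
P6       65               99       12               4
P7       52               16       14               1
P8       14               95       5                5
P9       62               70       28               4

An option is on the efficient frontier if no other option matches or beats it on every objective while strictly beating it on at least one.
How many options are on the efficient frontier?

P1: not dominated.
P2: not dominated.
P3: not dominated (best stipend).
P4: not dominated (best ranking).
P5: not dominated (best tuition).
P6: dominated by P1 (tuition 11≤65, ranking 32≤99, stipend 24≥12, duration 2≤4).
P7: not dominated.
P8: dominated by P1 (tuition 11≤14, ranking 32≤95, stipend 24≥5, duration 2≤5).
P9: dominated by P4 (tuition 57≤62, ranking 15≤70, stipend 29≥28, duration 4≤4).
Pareto-optimal: P1, P2, P3, P4, P5, P7 → 6.

6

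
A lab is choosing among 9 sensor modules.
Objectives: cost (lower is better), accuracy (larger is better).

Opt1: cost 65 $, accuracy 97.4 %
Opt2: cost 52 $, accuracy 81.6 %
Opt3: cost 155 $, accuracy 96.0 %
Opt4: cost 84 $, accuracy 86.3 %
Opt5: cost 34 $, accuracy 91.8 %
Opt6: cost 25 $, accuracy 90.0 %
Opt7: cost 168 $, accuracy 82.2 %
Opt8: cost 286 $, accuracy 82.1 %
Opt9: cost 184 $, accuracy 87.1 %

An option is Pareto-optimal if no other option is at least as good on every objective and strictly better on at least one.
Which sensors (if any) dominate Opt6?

Opt1: worse on cost (65 vs 25).
Opt2: worse on cost (52 vs 25).
Opt3: worse on cost (155 vs 25).
Opt4: worse on cost (84 vs 25).
Opt5: worse on cost (34 vs 25).
Opt7: worse on cost (168 vs 25).
Opt8: worse on cost (286 vs 25).
Opt9: worse on cost (184 vs 25).
No option dominates Opt6.

none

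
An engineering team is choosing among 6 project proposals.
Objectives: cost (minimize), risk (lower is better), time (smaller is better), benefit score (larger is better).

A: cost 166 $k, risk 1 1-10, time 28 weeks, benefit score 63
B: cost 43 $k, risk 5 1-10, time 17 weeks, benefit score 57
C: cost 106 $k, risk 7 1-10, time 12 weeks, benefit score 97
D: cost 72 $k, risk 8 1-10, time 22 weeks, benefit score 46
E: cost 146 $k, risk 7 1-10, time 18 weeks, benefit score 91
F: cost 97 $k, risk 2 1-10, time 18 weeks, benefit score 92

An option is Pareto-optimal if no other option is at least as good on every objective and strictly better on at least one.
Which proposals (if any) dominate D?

B

B: cost 43≤72, risk 5≤8, time 17≤22, benefit score 57≥46 — dominates D.
Others (A, C, E, F) are each worse than D on at least one objective.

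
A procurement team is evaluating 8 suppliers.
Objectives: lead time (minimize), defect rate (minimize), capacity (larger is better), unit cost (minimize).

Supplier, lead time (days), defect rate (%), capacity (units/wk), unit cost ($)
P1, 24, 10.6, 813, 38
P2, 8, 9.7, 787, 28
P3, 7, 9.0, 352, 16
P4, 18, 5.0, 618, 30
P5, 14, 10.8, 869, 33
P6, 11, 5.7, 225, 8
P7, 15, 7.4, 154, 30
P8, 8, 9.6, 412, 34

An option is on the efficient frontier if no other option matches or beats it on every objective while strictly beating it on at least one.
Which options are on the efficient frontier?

P1: not dominated.
P2: not dominated.
P3: not dominated (best lead time).
P4: not dominated (best defect rate).
P5: not dominated (best capacity).
P6: not dominated (best unit cost).
P7: dominated by P6 (lead time 11≤15, defect rate 5.7≤7.4, capacity 225≥154, unit cost 8≤30).
P8: not dominated.

P1, P2, P3, P4, P5, P6, P8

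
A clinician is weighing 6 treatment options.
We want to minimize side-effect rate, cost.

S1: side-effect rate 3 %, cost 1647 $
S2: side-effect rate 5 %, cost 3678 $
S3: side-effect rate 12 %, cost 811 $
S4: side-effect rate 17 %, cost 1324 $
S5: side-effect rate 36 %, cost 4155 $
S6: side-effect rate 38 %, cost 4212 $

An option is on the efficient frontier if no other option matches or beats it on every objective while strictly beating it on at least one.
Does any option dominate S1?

S2: worse on side-effect rate (5 vs 3).
S3: worse on side-effect rate (12 vs 3).
S4: worse on side-effect rate (17 vs 3).
S5: worse on side-effect rate (36 vs 3).
S6: worse on side-effect rate (38 vs 3).
No option is at least as good as S1 on every objective and strictly better on one.

No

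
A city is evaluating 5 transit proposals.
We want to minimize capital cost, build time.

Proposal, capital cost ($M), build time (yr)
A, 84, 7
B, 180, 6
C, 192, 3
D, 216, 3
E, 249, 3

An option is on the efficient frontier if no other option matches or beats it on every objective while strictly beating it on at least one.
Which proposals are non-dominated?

A, B, C

A: not dominated (best capital cost).
B: not dominated.
C: not dominated.
D: dominated by C (capital cost 192≤216, build time 3≤3).
E: dominated by C (capital cost 192≤249, build time 3≤3).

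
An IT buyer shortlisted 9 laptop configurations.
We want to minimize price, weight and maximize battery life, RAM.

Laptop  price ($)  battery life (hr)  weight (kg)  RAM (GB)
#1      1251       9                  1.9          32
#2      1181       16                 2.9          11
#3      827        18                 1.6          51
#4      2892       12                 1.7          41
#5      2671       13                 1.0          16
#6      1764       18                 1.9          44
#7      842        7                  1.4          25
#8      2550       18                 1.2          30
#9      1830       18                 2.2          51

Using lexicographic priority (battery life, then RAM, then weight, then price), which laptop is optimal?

First maximize battery life: best is 18, kept {#3, #6, #8, #9}.
Then maximize RAM: best is 51, kept {#3, #9}.
Then minimize weight: best is 1.6, kept {#3}.

#3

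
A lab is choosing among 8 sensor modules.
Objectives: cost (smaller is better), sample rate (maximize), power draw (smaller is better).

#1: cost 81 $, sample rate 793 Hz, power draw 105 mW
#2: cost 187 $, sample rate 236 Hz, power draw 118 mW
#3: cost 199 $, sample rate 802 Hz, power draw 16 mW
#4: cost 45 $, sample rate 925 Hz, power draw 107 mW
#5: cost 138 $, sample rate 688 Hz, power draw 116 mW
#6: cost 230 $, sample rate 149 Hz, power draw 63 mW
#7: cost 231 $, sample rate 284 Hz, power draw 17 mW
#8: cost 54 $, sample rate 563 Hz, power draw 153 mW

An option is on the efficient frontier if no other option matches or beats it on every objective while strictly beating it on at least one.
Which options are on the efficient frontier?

#1, #3, #4

#1: not dominated.
#2: dominated by #1 (cost 81≤187, sample rate 793≥236, power draw 105≤118).
#3: not dominated (best power draw).
#4: not dominated (best cost).
#5: dominated by #1 (cost 81≤138, sample rate 793≥688, power draw 105≤116).
#6: dominated by #3 (cost 199≤230, sample rate 802≥149, power draw 16≤63).
#7: dominated by #3 (cost 199≤231, sample rate 802≥284, power draw 16≤17).
#8: dominated by #4 (cost 45≤54, sample rate 925≥563, power draw 107≤153).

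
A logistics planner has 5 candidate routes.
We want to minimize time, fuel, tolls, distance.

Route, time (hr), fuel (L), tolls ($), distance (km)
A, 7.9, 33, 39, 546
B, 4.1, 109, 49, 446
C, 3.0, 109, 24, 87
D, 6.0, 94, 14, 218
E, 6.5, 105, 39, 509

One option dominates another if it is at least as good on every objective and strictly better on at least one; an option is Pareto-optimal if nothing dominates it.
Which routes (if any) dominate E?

D

D: time 6.0≤6.5, fuel 94≤105, tolls 14≤39, distance 218≤509 — dominates E.
Others (A, B, C) are each worse than E on at least one objective.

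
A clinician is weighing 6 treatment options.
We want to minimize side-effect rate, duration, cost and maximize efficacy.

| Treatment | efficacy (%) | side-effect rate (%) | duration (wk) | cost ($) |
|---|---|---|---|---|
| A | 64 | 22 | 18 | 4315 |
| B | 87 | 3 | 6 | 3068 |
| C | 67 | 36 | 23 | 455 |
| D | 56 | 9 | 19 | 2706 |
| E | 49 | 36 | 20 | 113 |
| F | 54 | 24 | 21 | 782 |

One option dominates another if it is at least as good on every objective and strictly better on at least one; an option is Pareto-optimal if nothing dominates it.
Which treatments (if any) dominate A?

B: efficacy 87≥64, side-effect rate 3≤22, duration 6≤18, cost 3068≤4315 — dominates A.
Others (C, D, E, F) are each worse than A on at least one objective.

B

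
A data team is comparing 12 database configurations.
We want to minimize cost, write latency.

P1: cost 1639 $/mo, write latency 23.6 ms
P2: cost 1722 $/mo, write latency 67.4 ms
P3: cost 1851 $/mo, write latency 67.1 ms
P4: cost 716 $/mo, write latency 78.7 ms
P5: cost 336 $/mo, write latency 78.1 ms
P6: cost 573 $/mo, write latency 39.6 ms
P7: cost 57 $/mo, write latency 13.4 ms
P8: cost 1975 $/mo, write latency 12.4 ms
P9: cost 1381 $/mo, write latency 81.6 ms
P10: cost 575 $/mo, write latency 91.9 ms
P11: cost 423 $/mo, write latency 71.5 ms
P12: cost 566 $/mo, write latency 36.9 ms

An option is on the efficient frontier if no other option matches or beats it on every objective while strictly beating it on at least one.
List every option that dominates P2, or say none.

P1: cost 1639≤1722, write latency 23.6≤67.4 — dominates P2.
P6: cost 573≤1722, write latency 39.6≤67.4 — dominates P2.
P7: cost 57≤1722, write latency 13.4≤67.4 — dominates P2.
P12: cost 566≤1722, write latency 36.9≤67.4 — dominates P2.
Others (P3, P4, P5, P8, P9, P10, P11) are each worse than P2 on at least one objective.

P1, P6, P7, P12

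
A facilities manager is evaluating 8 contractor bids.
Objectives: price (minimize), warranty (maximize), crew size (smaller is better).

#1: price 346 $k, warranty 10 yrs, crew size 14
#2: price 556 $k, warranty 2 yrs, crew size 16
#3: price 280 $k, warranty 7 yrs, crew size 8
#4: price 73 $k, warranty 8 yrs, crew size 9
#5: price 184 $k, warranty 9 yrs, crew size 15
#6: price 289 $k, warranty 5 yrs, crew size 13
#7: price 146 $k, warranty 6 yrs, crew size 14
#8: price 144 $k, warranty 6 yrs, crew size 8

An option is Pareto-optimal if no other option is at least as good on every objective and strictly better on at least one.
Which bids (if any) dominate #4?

#1: worse on price (346 vs 73).
#2: worse on price (556 vs 73).
#3: worse on price (280 vs 73).
#5: worse on price (184 vs 73).
#6: worse on price (289 vs 73).
#7: worse on price (146 vs 73).
#8: worse on price (144 vs 73).
No option dominates #4.

none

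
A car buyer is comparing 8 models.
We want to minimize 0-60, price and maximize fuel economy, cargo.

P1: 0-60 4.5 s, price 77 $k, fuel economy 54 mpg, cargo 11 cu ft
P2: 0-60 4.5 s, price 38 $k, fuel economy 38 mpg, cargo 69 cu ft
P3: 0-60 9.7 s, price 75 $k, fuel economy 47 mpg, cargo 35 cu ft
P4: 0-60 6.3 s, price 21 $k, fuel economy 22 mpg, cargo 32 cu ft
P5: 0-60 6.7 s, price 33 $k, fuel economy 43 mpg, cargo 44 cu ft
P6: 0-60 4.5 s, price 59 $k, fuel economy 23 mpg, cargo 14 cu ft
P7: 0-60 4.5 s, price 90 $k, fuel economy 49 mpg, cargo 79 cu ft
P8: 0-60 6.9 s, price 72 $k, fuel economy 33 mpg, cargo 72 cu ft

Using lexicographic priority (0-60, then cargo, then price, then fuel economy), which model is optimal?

P7

First minimize 0-60: best is 4.5, kept {P1, P2, P6, P7}.
Then maximize cargo: best is 79, kept {P7}.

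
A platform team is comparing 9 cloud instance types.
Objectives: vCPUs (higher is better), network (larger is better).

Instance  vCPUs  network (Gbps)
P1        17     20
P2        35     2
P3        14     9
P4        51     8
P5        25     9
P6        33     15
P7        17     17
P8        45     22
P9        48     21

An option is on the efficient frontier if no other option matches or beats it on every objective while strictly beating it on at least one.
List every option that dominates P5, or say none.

P6, P8, P9

P6: vCPUs 33≥25, network 15≥9 — dominates P5.
P8: vCPUs 45≥25, network 22≥9 — dominates P5.
P9: vCPUs 48≥25, network 21≥9 — dominates P5.
Others (P1, P2, P3, P4, P7) are each worse than P5 on at least one objective.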